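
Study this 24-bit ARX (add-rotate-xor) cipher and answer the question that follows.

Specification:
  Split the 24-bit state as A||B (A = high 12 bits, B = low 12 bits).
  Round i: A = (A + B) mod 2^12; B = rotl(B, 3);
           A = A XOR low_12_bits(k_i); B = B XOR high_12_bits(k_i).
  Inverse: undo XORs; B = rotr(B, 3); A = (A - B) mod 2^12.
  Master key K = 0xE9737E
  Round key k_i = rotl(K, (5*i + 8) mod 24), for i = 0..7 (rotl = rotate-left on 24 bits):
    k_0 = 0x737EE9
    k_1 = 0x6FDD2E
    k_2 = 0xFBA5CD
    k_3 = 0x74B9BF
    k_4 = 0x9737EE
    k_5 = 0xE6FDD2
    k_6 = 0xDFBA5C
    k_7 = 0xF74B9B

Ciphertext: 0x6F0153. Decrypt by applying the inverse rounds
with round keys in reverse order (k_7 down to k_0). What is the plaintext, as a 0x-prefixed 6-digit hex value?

0x63B60F

s_0 = ciphertext = 0x6F0153
s_1 = InvRound(s_0, k_7) = 0xDA7FC4
s_2 = InvRound(s_1, k_6) = 0x9B4E47
s_3 = InvRound(s_2, k_5) = 0x461005
s_4 = InvRound(s_3, k_4) = 0x661D2E
s_5 = InvRound(s_4, k_3) = 0x492B4C
s_6 = InvRound(s_5, k_2) = 0x4C1C9E
s_7 = InvRound(s_6, k_1) = 0x2A374C
s_8 = InvRound(s_7, k_0) = 0x63B60F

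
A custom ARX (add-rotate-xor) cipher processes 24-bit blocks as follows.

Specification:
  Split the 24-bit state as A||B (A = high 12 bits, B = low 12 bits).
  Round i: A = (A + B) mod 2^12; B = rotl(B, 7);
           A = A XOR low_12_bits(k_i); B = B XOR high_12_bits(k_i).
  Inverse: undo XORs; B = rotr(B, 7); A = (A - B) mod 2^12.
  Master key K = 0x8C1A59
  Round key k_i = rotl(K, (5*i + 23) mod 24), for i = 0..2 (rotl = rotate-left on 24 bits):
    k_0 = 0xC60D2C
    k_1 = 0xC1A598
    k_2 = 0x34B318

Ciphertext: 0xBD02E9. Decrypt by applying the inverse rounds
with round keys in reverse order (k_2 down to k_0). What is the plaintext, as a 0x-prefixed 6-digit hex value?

s_0 = ciphertext = 0xBD02E9
s_1 = InvRound(s_0, k_2) = 0x485443
s_2 = InvRound(s_1, k_1) = 0x5EDB30
s_3 = InvRound(s_2, k_0) = 0xEB3A0E

0xEB3A0E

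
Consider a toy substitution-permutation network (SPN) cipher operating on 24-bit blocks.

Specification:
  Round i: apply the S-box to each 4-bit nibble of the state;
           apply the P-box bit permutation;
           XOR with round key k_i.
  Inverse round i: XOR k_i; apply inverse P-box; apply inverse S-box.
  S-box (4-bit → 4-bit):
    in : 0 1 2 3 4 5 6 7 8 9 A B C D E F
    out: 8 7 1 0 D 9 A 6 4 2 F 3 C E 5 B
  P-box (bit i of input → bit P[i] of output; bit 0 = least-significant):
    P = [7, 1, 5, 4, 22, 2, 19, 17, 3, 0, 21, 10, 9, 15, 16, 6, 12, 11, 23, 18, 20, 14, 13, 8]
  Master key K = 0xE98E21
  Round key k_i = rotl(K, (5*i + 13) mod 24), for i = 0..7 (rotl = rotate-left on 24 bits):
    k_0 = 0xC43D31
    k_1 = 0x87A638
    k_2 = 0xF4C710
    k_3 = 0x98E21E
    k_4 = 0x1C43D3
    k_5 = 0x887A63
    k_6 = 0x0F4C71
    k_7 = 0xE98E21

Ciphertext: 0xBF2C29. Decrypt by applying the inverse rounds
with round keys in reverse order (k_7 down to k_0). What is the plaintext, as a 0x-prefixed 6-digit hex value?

s_0 = ciphertext = 0xBF2C29
s_1 = InvRound(s_0, k_7) = 0xE0B253
s_2 = InvRound(s_1, k_6) = 0x7A1C47
s_3 = InvRound(s_2, k_5) = 0x182CF8
s_4 = InvRound(s_3, k_4) = 0xD62F37
s_5 = InvRound(s_4, k_3) = 0x669F48
s_6 = InvRound(s_5, k_2) = 0xB10200
s_7 = InvRound(s_6, k_1) = 0xE0940C
s_8 = InvRound(s_7, k_0) = 0xC6919C

0xC6919C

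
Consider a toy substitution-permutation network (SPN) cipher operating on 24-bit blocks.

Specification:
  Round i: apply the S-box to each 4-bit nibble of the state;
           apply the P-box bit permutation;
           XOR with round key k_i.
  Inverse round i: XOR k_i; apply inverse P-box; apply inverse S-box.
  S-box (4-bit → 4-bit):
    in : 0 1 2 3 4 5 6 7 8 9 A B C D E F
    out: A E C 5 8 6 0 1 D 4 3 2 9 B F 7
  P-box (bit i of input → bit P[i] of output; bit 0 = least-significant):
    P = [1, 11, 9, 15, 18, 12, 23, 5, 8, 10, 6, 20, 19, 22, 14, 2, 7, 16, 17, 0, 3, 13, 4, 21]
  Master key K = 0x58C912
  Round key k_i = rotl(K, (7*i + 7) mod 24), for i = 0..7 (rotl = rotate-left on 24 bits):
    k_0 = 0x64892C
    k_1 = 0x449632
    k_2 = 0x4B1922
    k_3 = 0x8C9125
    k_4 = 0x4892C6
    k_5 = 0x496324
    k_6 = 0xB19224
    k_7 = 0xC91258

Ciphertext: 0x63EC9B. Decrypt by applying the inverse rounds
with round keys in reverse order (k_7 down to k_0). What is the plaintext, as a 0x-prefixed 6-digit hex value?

0x649DFC

s_0 = ciphertext = 0x63EC9B
s_1 = InvRound(s_0, k_7) = 0x08355E
s_2 = InvRound(s_1, k_6) = 0xEB7E28
s_3 = InvRound(s_2, k_5) = 0xC94A5B
s_4 = InvRound(s_3, k_4) = 0x3D2650
s_5 = InvRound(s_4, k_3) = 0x104E12
s_6 = InvRound(s_5, k_2) = 0x95FD09
s_7 = InvRound(s_6, k_1) = 0xF05C2F
s_8 = InvRound(s_7, k_0) = 0x649DFC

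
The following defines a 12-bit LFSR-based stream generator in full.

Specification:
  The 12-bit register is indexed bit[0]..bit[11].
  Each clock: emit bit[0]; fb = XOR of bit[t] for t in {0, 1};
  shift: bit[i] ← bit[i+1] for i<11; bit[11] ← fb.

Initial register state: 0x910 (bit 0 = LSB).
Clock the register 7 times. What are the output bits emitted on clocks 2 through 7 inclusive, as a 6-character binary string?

000100

reg_0 = 0x910
clock 1: out=0, reg = 0x488
clock 2: out=0, reg = 0x244
clock 3: out=0, reg = 0x122
clock 4: out=0, reg = 0x891
clock 5: out=1, reg = 0xC48
clock 6: out=0, reg = 0x624
clock 7: out=0, reg = 0x312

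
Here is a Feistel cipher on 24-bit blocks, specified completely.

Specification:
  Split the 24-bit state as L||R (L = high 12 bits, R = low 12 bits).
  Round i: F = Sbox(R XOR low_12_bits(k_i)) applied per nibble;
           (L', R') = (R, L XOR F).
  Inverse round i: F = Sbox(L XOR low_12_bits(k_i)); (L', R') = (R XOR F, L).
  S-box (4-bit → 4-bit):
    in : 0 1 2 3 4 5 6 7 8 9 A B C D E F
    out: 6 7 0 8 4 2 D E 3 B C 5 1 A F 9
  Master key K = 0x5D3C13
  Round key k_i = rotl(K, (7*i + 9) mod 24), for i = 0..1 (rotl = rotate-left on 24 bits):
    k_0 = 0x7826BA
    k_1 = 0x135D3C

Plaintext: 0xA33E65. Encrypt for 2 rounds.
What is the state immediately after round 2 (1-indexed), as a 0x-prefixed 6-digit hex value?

0x99AAA8

s_0 = plaintext = 0xA33E65
s_1 = Round(s_0, k_0) = 0xE6599A
s_2 = Round(s_1, k_1) = 0x99AAA8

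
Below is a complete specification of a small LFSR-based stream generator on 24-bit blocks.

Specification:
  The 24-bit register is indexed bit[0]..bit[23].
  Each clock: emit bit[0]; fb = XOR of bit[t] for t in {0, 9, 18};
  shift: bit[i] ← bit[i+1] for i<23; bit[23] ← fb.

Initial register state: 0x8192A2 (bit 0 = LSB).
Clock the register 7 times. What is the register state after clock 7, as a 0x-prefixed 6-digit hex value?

0x170325

reg_0 = 0x8192A2
clock 1: out=0, reg = 0xC0C951
clock 2: out=1, reg = 0xE064A8
clock 3: out=0, reg = 0x703254
clock 4: out=0, reg = 0xB8192A
clock 5: out=0, reg = 0x5C0C95
clock 6: out=1, reg = 0x2E064A
clock 7: out=0, reg = 0x170325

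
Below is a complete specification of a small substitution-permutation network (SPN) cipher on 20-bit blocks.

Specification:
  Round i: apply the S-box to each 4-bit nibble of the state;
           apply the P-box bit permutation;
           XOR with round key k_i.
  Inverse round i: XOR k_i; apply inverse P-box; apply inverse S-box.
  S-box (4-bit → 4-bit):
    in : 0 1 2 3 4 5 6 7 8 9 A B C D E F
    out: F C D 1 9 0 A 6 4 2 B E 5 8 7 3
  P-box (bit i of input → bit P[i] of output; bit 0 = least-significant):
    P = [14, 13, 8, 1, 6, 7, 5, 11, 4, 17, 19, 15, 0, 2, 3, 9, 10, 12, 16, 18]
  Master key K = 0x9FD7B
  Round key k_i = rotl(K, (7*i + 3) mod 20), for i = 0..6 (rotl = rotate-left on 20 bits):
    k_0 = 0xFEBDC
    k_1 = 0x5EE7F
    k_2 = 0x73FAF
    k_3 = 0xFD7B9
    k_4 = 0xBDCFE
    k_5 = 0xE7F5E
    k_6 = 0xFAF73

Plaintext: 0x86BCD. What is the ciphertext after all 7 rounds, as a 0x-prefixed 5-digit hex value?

0xB90A3

s_0 = plaintext = 0x86BCD
s_1 = Round(s_0, k_0) = 0x469BA
s_2 = Round(s_1, k_1) = 0x380D9
s_3 = Round(s_2, k_2) = 0xD93B7
s_4 = Round(s_3, k_3) = 0xBFE0D
s_5 = Round(s_4, k_4) = 0x4C409
s_6 = Round(s_5, k_5) = 0xAD3A7
s_7 = Round(s_6, k_6) = 0xB90A3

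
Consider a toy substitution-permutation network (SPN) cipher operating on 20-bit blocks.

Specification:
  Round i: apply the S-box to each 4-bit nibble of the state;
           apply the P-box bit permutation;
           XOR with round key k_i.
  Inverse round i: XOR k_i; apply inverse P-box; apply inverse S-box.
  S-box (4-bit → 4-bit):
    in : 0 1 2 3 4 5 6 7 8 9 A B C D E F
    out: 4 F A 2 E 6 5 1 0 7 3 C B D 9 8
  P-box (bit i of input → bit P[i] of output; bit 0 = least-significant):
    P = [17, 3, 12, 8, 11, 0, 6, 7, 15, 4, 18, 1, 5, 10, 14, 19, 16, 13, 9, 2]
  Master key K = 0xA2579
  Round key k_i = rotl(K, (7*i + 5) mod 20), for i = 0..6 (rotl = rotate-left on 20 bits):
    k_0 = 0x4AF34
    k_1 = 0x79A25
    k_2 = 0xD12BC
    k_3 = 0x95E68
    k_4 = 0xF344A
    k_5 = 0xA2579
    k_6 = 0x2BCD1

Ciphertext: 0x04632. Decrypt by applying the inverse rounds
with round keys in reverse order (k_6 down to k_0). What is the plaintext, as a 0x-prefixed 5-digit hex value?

s_0 = ciphertext = 0x04632
s_1 = InvRound(s_0, k_6) = 0x56E16
s_2 = InvRound(s_1, k_5) = 0xDDB9C
s_3 = InvRound(s_2, k_4) = 0x45CDE
s_4 = InvRound(s_3, k_3) = 0xDE4F8
s_5 = InvRound(s_4, k_2) = 0x45700
s_6 = InvRound(s_5, k_1) = 0xE97AE
s_7 = InvRound(s_6, k_0) = 0x3F2E9

0x3F2E9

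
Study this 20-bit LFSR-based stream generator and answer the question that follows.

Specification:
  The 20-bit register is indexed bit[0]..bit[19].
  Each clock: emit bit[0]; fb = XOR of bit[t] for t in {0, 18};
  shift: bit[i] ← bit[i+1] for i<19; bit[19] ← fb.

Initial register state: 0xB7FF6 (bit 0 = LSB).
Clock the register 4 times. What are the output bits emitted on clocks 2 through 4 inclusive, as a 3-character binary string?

110

reg_0 = 0xB7FF6
clock 1: out=0, reg = 0x5BFFB
clock 2: out=1, reg = 0x2DFFD
clock 3: out=1, reg = 0x96FFE
clock 4: out=0, reg = 0x4B7FF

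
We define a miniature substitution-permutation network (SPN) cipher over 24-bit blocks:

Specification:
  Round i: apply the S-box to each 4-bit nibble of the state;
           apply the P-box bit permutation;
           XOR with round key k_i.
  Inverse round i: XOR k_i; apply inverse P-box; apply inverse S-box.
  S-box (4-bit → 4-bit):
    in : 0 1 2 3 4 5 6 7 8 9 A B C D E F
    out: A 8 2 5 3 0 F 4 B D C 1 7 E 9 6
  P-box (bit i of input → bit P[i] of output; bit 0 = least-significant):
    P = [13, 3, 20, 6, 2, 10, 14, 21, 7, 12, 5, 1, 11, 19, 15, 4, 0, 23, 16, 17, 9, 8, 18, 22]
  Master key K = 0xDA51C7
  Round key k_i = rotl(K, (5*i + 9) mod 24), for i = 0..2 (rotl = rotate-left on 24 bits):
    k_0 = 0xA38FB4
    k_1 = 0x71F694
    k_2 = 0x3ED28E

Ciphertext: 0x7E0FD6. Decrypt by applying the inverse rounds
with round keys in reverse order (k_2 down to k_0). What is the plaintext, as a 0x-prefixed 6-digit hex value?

0x7E9430

s_0 = ciphertext = 0x7E0FD6
s_1 = InvRound(s_0, k_2) = 0x0592F0
s_2 = InvRound(s_1, k_1) = 0xA55769
s_3 = InvRound(s_2, k_0) = 0x7E9430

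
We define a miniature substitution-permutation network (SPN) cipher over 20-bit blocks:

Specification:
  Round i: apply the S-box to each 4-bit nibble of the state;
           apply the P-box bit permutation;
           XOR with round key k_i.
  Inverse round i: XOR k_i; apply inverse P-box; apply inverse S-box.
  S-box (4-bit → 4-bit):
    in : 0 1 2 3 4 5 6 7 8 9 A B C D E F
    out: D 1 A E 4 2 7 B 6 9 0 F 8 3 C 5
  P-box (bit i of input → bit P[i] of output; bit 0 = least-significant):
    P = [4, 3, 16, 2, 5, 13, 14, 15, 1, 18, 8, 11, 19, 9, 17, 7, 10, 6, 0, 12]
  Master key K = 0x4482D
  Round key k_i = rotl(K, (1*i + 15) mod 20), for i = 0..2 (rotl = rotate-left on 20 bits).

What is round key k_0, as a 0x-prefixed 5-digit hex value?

0x6A241

K = 0x4482D
k_0 = rotl(K, (1*0+15) mod 20) = rotl(K, 15) = 0x6A241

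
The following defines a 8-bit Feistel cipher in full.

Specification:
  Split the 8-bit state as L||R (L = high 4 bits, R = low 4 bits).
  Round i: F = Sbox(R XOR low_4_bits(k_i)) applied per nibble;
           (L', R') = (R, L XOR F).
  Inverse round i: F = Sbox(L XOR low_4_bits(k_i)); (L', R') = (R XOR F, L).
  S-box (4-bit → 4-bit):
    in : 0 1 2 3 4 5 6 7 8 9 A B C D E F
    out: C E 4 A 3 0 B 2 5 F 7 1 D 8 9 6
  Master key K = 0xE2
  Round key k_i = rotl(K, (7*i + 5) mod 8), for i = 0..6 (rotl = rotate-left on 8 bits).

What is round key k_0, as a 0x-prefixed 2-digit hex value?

0x5C

K = 0xE2
k_0 = rotl(K, (7*0+5) mod 8) = rotl(K, 5) = 0x5C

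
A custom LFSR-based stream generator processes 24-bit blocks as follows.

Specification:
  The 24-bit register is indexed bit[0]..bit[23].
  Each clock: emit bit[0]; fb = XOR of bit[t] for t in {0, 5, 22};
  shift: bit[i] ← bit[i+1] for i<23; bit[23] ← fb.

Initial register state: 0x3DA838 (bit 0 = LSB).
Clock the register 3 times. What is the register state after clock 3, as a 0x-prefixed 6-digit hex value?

reg_0 = 0x3DA838
clock 1: out=0, reg = 0x9ED41C
clock 2: out=0, reg = 0x4F6A0E
clock 3: out=0, reg = 0xA7B507

0xA7B507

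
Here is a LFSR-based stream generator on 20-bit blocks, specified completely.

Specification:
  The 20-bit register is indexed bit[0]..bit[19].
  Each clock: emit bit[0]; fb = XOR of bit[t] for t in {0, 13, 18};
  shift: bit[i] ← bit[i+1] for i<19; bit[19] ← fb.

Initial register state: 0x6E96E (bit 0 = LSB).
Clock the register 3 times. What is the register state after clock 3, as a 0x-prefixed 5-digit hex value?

reg_0 = 0x6E96E
clock 1: out=0, reg = 0x374B7
clock 2: out=1, reg = 0x1BA5B
clock 3: out=1, reg = 0x0DD2D

0x0DD2D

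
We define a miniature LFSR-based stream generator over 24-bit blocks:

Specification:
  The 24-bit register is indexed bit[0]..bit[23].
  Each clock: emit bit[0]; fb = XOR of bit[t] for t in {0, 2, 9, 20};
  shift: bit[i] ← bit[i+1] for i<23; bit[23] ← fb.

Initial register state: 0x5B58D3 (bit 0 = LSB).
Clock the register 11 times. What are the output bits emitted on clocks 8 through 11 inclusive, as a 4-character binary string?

1000

reg_0 = 0x5B58D3
clock 1: out=1, reg = 0x2DAC69
clock 2: out=1, reg = 0x96D634
clock 3: out=0, reg = 0xCB6B1A
clock 4: out=0, reg = 0xE5B58D
clock 5: out=1, reg = 0x72DAC6
clock 6: out=0, reg = 0xB96D63
clock 7: out=1, reg = 0x5CB6B1
clock 8: out=1, reg = 0xAE5B58
clock 9: out=0, reg = 0xD72DAC
clock 10: out=0, reg = 0x6B96D6
clock 11: out=0, reg = 0x35CB6B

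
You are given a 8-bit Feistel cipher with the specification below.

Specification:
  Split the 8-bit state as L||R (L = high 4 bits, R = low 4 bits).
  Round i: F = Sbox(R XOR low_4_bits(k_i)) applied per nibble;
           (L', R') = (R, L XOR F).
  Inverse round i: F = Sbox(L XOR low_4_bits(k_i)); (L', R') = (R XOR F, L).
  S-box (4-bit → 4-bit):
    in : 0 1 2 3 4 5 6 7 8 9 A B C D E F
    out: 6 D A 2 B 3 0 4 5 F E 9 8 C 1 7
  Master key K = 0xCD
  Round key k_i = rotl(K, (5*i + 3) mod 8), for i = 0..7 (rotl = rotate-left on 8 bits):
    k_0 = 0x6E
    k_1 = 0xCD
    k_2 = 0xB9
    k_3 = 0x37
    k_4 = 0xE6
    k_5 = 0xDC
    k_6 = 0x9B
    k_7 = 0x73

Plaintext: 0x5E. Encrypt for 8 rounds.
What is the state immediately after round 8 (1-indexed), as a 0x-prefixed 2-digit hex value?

0x1D

s_0 = plaintext = 0x5E
s_1 = Round(s_0, k_0) = 0xE3
s_2 = Round(s_1, k_1) = 0x3F
s_3 = Round(s_2, k_2) = 0xF3
s_4 = Round(s_3, k_3) = 0x34
s_5 = Round(s_4, k_4) = 0x49
s_6 = Round(s_5, k_5) = 0x97
s_7 = Round(s_6, k_6) = 0x71
s_8 = Round(s_7, k_7) = 0x1D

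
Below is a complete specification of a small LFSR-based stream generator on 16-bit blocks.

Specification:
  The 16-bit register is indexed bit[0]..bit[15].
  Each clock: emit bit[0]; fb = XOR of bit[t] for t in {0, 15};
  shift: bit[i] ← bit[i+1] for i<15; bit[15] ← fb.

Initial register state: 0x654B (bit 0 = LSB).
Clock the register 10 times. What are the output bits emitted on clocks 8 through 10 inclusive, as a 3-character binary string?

reg_0 = 0x654B
clock 1: out=1, reg = 0xB2A5
clock 2: out=1, reg = 0x5952
clock 3: out=0, reg = 0x2CA9
clock 4: out=1, reg = 0x9654
clock 5: out=0, reg = 0xCB2A
clock 6: out=0, reg = 0xE595
clock 7: out=1, reg = 0x72CA
clock 8: out=0, reg = 0x3965
clock 9: out=1, reg = 0x9CB2
clock 10: out=0, reg = 0xCE59

010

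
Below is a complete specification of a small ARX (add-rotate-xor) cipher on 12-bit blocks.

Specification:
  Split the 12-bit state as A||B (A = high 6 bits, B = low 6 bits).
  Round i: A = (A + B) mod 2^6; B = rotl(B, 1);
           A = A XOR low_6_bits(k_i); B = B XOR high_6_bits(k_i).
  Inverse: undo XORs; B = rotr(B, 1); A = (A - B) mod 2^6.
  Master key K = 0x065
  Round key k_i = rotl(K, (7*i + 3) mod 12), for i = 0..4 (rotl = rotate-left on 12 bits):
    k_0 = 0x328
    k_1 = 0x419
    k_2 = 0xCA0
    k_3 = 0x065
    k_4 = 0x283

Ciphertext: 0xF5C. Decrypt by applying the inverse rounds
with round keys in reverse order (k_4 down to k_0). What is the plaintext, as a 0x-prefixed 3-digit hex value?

0x5BC

s_0 = ciphertext = 0xF5C
s_1 = InvRound(s_0, k_4) = 0xCCB
s_2 = InvRound(s_1, k_3) = 0x445
s_3 = InvRound(s_2, k_2) = 0xDBB
s_4 = InvRound(s_3, k_1) = 0xEB5
s_5 = InvRound(s_4, k_0) = 0x5BC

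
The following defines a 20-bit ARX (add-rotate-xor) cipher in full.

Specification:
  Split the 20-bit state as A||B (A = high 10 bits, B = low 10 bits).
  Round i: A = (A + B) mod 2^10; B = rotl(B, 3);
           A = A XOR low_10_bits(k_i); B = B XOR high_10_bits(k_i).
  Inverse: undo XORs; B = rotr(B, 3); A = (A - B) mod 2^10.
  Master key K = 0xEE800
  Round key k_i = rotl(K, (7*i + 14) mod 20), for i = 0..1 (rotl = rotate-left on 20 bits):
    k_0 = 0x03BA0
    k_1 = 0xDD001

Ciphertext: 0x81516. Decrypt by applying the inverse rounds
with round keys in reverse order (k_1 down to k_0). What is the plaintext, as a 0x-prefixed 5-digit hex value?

s_0 = ciphertext = 0x81516
s_1 = InvRound(s_0, k_1) = 0x2E14C
s_2 = InvRound(s_1, k_0) = 0x7C128

0x7C128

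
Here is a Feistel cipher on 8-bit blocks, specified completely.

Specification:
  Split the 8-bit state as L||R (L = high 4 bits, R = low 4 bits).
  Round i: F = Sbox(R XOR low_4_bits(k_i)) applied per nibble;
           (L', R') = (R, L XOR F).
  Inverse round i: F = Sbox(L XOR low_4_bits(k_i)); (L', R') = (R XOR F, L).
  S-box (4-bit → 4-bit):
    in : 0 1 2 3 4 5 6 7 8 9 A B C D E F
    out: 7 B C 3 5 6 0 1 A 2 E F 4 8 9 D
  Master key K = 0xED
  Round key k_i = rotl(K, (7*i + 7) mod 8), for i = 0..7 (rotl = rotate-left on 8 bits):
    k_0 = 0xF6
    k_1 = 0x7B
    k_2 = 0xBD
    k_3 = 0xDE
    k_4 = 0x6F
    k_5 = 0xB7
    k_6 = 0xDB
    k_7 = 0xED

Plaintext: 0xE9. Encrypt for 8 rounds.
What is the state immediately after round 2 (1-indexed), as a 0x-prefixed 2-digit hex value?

0x33

s_0 = plaintext = 0xE9
s_1 = Round(s_0, k_0) = 0x93
s_2 = Round(s_1, k_1) = 0x33
s_3 = Round(s_2, k_2) = 0x3A
s_4 = Round(s_3, k_3) = 0xA6
s_5 = Round(s_4, k_4) = 0x68
s_6 = Round(s_5, k_5) = 0x8B
s_7 = Round(s_6, k_6) = 0xBF
s_8 = Round(s_7, k_7) = 0xF7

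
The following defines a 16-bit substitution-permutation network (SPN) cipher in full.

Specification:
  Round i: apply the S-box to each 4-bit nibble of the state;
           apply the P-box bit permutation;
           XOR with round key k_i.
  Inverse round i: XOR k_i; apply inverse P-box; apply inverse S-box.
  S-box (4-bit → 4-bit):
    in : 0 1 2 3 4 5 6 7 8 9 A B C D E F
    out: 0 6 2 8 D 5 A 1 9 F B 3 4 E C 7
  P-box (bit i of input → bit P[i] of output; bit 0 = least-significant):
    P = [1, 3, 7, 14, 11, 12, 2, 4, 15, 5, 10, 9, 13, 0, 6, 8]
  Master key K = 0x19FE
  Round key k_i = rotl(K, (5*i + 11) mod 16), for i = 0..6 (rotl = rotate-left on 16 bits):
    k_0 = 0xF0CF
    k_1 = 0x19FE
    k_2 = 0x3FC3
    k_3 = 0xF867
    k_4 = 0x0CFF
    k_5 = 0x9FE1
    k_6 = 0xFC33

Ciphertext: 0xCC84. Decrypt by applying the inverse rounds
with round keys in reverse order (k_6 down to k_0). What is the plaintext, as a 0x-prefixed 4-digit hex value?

s_0 = ciphertext = 0xCC84
s_1 = InvRound(s_0, k_6) = 0xB2D5
s_2 = InvRound(s_1, k_5) = 0x8140
s_3 = InvRound(s_2, k_4) = 0x6F4F
s_4 = InvRound(s_3, k_3) = 0x3922
s_5 = InvRound(s_4, k_2) = 0x1D0C
s_6 = InvRound(s_5, k_1) = 0xC135
s_7 = InvRound(s_6, k_0) = 0x426F

0x426F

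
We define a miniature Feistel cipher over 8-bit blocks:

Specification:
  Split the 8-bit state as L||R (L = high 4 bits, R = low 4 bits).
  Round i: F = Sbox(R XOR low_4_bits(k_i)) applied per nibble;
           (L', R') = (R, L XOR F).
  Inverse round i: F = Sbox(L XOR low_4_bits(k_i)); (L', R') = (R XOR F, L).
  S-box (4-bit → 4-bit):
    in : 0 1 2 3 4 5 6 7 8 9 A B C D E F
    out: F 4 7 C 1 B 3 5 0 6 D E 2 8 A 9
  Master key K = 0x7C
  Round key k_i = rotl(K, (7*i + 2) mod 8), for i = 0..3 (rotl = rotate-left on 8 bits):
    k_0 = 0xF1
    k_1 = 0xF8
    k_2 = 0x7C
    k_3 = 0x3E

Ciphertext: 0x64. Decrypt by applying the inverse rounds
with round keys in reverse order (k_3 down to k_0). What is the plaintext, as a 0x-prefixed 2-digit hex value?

0xFE

s_0 = ciphertext = 0x64
s_1 = InvRound(s_0, k_3) = 0x46
s_2 = InvRound(s_1, k_2) = 0x64
s_3 = InvRound(s_2, k_1) = 0xE6
s_4 = InvRound(s_3, k_0) = 0xFE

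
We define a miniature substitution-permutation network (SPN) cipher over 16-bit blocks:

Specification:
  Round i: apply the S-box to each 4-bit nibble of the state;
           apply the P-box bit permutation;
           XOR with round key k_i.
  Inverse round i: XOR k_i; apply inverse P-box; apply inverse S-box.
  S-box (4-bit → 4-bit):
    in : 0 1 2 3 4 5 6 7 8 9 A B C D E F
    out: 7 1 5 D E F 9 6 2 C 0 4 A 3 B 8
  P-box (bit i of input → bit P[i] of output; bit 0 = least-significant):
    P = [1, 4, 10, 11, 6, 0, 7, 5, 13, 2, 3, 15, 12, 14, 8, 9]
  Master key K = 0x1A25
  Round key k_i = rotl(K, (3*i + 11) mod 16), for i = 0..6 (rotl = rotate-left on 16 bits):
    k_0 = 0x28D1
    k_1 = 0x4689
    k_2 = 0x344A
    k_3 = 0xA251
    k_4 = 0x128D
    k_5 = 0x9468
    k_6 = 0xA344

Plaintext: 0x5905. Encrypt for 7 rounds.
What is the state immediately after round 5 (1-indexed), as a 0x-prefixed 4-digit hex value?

0x9EE1

s_0 = plaintext = 0x5905
s_1 = Round(s_0, k_0) = 0xF70A
s_2 = Round(s_1, k_1) = 0x4444
s_3 = Round(s_2, k_2) = 0xFBF7
s_4 = Round(s_3, k_3) = 0xA469
s_5 = Round(s_4, k_4) = 0x9EE1
s_6 = Round(s_5, k_5) = 0x370F
s_7 = Round(s_6, k_6) = 0xB889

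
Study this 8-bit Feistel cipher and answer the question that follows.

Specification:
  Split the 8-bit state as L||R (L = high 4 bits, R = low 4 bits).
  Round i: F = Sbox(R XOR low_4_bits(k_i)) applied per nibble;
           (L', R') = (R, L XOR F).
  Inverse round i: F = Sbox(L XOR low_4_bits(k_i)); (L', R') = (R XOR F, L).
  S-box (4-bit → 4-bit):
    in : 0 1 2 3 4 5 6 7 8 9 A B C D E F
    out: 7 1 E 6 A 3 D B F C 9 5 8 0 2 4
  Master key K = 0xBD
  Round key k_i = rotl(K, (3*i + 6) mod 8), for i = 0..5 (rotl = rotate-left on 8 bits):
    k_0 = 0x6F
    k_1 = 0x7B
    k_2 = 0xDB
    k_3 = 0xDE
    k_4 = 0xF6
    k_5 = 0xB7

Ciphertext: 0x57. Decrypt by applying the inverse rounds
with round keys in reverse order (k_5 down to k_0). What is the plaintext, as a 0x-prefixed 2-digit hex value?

s_0 = ciphertext = 0x57
s_1 = InvRound(s_0, k_5) = 0x95
s_2 = InvRound(s_1, k_4) = 0x19
s_3 = InvRound(s_2, k_3) = 0xD1
s_4 = InvRound(s_3, k_2) = 0xCD
s_5 = InvRound(s_4, k_1) = 0x6C
s_6 = InvRound(s_5, k_0) = 0x06

0x06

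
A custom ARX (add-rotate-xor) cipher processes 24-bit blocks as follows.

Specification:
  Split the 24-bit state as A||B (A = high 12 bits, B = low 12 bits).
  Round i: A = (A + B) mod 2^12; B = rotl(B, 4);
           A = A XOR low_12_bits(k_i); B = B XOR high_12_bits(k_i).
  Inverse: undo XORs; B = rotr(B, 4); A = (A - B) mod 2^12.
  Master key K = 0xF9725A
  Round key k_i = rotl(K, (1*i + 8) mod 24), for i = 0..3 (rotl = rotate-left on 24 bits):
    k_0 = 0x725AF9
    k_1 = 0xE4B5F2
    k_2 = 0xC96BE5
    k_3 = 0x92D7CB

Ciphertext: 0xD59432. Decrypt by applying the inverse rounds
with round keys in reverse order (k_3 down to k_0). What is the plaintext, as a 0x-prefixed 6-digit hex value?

s_0 = ciphertext = 0xD59432
s_1 = InvRound(s_0, k_3) = 0xAC1FD1
s_2 = InvRound(s_1, k_2) = 0x9F0734
s_3 = InvRound(s_2, k_1) = 0xC6BF97
s_4 = InvRound(s_3, k_0) = 0x40728B

0x40728B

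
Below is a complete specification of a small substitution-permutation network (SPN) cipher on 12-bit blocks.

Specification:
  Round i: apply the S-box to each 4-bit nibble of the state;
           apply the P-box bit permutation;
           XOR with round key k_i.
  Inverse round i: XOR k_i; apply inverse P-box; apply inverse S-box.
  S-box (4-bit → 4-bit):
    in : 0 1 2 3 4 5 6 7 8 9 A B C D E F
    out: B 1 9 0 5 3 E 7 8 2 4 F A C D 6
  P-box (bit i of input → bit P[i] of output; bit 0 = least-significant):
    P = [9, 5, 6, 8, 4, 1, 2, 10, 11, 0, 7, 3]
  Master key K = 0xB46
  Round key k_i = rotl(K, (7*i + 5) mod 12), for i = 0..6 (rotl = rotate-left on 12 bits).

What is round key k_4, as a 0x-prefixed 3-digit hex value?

0xD68

K = 0xB46
k_0 = rotl(K, (7*0+5) mod 12) = rotl(K, 5) = 0x8D6
k_1 = rotl(K, (7*1+5) mod 12) = rotl(K, 0) = 0xB46
k_2 = rotl(K, (7*2+5) mod 12) = rotl(K, 7) = 0x35A
k_3 = rotl(K, (7*3+5) mod 12) = rotl(K, 2) = 0xD1A
k_4 = rotl(K, (7*4+5) mod 12) = rotl(K, 9) = 0xD68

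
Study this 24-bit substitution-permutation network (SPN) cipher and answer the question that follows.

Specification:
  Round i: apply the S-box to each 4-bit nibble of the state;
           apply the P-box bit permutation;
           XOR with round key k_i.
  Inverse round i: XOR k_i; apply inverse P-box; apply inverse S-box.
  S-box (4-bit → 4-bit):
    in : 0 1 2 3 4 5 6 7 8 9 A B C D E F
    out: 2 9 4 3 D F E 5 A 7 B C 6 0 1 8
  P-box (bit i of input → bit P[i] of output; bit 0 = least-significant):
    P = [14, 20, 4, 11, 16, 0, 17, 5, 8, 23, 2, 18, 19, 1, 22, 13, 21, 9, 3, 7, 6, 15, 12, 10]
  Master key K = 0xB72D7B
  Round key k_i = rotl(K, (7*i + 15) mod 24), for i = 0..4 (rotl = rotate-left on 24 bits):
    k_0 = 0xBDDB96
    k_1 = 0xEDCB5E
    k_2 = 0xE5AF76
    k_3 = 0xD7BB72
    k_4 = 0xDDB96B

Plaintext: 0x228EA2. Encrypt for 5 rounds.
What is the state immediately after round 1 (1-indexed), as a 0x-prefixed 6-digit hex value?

0xBCEAAD

s_0 = plaintext = 0x228EA2
s_1 = Round(s_0, k_0) = 0xBCEAAD
s_2 = Round(s_1, k_1) = 0x60DC77
s_3 = Round(s_2, k_2) = 0x667962
s_4 = Round(s_3, k_3) = 0x1D2CCF
s_5 = Round(s_4, k_4) = 0x1FB52E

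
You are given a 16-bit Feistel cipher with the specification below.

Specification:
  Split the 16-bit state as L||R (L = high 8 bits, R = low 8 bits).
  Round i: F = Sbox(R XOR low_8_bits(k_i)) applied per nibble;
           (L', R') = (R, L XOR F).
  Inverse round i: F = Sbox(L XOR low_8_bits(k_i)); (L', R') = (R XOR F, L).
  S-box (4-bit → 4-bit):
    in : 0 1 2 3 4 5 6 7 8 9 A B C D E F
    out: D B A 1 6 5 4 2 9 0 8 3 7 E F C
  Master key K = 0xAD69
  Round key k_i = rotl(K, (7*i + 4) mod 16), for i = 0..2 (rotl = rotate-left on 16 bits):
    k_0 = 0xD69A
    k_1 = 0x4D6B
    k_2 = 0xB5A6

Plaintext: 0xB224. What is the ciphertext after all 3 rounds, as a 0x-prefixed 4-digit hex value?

s_0 = plaintext = 0xB224
s_1 = Round(s_0, k_0) = 0x248D
s_2 = Round(s_1, k_1) = 0x8DD0
s_3 = Round(s_2, k_2) = 0xD0A9

0xD0A9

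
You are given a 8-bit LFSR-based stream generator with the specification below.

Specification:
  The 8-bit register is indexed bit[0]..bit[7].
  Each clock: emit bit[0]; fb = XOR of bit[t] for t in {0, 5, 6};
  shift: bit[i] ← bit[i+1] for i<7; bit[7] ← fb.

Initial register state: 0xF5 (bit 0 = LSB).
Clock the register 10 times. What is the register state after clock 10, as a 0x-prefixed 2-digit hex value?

reg_0 = 0xF5
clock 1: out=1, reg = 0xFA
clock 2: out=0, reg = 0x7D
clock 3: out=1, reg = 0xBE
clock 4: out=0, reg = 0xDF
clock 5: out=1, reg = 0x6F
clock 6: out=1, reg = 0xB7
clock 7: out=1, reg = 0x5B
clock 8: out=1, reg = 0x2D
clock 9: out=1, reg = 0x16
clock 10: out=0, reg = 0x0B

0x0B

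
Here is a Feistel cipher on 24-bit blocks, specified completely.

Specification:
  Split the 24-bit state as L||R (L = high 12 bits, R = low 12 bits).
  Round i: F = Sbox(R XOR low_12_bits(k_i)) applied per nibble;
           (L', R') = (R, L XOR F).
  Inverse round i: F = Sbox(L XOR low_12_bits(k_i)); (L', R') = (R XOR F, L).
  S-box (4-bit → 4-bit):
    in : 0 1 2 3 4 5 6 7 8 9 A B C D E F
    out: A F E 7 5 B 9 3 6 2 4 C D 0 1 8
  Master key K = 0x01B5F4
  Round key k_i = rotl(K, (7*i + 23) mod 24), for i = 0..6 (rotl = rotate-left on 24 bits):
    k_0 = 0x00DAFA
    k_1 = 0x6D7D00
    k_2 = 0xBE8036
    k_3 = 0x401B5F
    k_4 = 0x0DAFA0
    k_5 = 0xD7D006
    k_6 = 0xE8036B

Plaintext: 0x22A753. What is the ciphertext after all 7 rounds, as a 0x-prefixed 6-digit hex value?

0xE4024B

s_0 = plaintext = 0x22A753
s_1 = Round(s_0, k_0) = 0x753268
s_2 = Round(s_1, k_1) = 0x268FC5
s_3 = Round(s_2, k_2) = 0xFC5AEF
s_4 = Round(s_3, k_3) = 0xAEF00F
s_5 = Round(s_4, k_4) = 0x00F2A7
s_6 = Round(s_5, k_5) = 0x2A7E40
s_7 = Round(s_6, k_6) = 0xE4024B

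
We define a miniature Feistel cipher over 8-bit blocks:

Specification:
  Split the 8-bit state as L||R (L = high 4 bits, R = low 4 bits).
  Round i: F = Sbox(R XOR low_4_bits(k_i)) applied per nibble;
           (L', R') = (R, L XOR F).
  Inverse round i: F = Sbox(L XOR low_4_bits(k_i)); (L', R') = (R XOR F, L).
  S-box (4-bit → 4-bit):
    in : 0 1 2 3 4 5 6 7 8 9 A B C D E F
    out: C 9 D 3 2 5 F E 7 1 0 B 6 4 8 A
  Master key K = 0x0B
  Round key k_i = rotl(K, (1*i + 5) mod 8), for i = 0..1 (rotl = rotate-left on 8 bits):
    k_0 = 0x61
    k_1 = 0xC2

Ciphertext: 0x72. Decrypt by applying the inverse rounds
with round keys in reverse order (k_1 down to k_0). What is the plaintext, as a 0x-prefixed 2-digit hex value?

0x87

s_0 = ciphertext = 0x72
s_1 = InvRound(s_0, k_1) = 0x77
s_2 = InvRound(s_1, k_0) = 0x87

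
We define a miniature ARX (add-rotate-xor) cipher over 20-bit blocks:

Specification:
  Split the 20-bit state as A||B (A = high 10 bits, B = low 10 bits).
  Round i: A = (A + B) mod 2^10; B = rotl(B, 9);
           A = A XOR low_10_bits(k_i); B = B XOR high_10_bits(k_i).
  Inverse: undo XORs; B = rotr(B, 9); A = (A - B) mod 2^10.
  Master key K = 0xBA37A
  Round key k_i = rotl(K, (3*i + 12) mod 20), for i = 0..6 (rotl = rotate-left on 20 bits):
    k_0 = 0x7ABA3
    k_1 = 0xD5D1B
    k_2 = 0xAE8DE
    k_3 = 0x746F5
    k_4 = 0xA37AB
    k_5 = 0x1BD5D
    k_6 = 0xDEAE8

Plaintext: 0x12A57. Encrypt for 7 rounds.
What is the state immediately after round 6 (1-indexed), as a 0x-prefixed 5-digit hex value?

s_0 = plaintext = 0x12A57
s_1 = Round(s_0, k_0) = 0x40AC1
s_2 = Round(s_1, k_1) = 0xB6037
s_3 = Round(s_2, k_2) = 0xF44A1
s_4 = Round(s_3, k_3) = 0xA1F81
s_5 = Round(s_4, k_4) = 0x68D4D
s_6 = Round(s_5, k_5) = 0xEB6C9
s_7 = Round(s_6, k_6) = 0x2781E

0xEB6C9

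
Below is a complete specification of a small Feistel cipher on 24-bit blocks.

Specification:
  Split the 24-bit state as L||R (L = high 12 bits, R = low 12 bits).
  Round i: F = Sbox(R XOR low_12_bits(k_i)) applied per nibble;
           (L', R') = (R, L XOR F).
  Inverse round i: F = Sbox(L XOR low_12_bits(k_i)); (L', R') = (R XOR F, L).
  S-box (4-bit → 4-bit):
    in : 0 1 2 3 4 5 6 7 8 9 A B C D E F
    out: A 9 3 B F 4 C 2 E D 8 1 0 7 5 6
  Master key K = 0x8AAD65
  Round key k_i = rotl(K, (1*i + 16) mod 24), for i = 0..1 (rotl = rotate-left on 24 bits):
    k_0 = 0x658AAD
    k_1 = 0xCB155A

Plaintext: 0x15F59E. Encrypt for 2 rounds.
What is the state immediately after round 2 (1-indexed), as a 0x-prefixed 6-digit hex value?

0x7E468B

s_0 = plaintext = 0x15F59E
s_1 = Round(s_0, k_0) = 0x59E7E4
s_2 = Round(s_1, k_1) = 0x7E468B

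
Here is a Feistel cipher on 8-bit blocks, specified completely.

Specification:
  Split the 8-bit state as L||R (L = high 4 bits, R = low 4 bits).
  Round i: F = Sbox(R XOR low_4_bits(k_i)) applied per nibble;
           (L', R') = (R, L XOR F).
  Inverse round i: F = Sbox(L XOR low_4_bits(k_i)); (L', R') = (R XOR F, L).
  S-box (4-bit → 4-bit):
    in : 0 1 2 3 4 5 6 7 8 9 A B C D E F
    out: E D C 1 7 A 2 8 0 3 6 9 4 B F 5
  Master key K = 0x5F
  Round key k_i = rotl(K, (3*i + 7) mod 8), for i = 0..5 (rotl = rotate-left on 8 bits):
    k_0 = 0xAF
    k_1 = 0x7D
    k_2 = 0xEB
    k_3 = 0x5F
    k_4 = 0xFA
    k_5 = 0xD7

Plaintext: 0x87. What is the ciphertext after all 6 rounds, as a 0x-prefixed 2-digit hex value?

s_0 = plaintext = 0x87
s_1 = Round(s_0, k_0) = 0x78
s_2 = Round(s_1, k_1) = 0x8D
s_3 = Round(s_2, k_2) = 0xDA
s_4 = Round(s_3, k_3) = 0xA7
s_5 = Round(s_4, k_4) = 0x71
s_6 = Round(s_5, k_5) = 0x15

0x15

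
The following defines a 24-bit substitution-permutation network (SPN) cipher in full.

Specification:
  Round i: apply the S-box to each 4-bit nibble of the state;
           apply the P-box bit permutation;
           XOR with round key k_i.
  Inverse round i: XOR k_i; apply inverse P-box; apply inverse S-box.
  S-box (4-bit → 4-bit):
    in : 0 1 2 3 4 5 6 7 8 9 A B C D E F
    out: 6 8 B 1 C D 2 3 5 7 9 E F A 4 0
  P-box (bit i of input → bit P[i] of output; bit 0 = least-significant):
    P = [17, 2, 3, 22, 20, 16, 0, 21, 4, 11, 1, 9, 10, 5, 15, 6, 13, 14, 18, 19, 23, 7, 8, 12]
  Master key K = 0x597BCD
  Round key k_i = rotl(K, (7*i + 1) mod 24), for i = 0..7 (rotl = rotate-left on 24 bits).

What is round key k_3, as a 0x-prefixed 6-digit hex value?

0x565EF3

K = 0x597BCD
k_0 = rotl(K, (7*0+1) mod 24) = rotl(K, 1) = 0xB2F79A
k_1 = rotl(K, (7*1+1) mod 24) = rotl(K, 8) = 0x7BCD59
k_2 = rotl(K, (7*2+1) mod 24) = rotl(K, 15) = 0xE6ACBD
k_3 = rotl(K, (7*3+1) mod 24) = rotl(K, 22) = 0x565EF3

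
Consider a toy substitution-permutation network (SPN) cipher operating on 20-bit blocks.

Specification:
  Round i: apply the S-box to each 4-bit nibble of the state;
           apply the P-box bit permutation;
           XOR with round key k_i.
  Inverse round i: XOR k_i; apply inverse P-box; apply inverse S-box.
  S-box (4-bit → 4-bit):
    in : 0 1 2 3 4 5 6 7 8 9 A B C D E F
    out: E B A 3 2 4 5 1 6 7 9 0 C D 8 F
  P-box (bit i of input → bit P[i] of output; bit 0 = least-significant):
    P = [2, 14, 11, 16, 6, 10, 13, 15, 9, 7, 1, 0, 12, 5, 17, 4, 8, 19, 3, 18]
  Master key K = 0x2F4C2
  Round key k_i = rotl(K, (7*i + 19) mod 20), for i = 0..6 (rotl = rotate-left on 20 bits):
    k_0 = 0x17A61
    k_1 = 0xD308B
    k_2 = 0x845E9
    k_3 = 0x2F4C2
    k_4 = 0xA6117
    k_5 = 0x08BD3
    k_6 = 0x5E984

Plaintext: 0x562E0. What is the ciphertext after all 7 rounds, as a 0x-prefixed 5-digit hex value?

s_0 = plaintext = 0x562E0
s_1 = Round(s_0, k_0) = 0x2A2E8
s_2 = Round(s_1, k_1) = 0x1E81A
s_3 = Round(s_2, k_2) = 0x5C03F
s_4 = Round(s_3, k_3) = 0x1B81D
s_5 = Round(s_4, k_4) = 0x7ECD1
s_6 = Round(s_5, k_5) = 0x16A84
s_7 = Round(s_6, k_6) = 0xB9E85

0xB9E85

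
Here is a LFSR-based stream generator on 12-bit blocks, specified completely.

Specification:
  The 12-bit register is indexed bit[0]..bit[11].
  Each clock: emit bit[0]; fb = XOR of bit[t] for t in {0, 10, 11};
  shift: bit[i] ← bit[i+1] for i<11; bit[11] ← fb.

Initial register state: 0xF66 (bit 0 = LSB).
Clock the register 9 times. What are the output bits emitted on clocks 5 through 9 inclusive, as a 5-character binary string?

01101

reg_0 = 0xF66
clock 1: out=0, reg = 0x7B3
clock 2: out=1, reg = 0x3D9
clock 3: out=1, reg = 0x9EC
clock 4: out=0, reg = 0xCF6
clock 5: out=0, reg = 0x67B
clock 6: out=1, reg = 0x33D
clock 7: out=1, reg = 0x99E
clock 8: out=0, reg = 0xCCF
clock 9: out=1, reg = 0xE67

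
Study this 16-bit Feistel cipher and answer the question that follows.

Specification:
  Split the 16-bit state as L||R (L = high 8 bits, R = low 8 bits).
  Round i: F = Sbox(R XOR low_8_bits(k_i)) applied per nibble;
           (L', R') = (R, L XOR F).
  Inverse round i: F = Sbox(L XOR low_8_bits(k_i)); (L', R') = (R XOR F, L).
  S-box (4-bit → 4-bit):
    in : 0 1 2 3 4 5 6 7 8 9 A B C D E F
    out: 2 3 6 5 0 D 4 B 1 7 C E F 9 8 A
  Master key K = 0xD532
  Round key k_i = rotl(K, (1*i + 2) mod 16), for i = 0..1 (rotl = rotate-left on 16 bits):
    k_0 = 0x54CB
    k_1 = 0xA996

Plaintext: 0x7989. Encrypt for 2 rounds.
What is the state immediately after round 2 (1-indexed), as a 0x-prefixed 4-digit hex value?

s_0 = plaintext = 0x7989
s_1 = Round(s_0, k_0) = 0x897F
s_2 = Round(s_1, k_1) = 0x7F0E

0x7F0E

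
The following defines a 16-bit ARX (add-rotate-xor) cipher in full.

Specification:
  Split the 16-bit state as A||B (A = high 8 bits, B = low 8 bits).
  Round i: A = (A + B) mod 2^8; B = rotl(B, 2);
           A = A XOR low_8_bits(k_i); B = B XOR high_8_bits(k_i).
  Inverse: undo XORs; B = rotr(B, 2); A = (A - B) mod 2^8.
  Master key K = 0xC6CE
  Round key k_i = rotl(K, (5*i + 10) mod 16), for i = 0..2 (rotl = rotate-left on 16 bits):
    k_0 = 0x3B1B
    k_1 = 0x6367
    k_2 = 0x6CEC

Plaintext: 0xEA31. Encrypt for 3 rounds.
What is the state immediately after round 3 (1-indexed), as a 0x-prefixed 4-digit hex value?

s_0 = plaintext = 0xEA31
s_1 = Round(s_0, k_0) = 0x00FF
s_2 = Round(s_1, k_1) = 0x989C
s_3 = Round(s_2, k_2) = 0xD81E

0xD81E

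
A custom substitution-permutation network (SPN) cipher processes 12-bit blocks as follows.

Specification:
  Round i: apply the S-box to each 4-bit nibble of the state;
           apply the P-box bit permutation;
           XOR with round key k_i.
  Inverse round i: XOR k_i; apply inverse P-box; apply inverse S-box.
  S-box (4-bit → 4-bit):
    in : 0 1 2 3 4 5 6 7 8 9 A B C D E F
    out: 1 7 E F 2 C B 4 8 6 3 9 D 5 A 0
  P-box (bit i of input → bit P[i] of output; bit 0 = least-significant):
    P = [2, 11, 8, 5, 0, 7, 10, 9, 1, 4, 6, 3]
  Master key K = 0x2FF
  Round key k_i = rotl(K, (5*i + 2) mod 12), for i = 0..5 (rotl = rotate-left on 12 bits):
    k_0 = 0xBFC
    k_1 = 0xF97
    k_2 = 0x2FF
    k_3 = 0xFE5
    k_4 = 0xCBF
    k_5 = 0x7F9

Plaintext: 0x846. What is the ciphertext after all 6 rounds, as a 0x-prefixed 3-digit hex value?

s_0 = plaintext = 0x846
s_1 = Round(s_0, k_0) = 0x350
s_2 = Round(s_1, k_1) = 0x9C9
s_3 = Round(s_2, k_2) = 0xDAE
s_4 = Round(s_3, k_3) = 0x706
s_5 = Round(s_4, k_4) = 0x4DA
s_6 = Round(s_5, k_5) = 0xBEC

0xBEC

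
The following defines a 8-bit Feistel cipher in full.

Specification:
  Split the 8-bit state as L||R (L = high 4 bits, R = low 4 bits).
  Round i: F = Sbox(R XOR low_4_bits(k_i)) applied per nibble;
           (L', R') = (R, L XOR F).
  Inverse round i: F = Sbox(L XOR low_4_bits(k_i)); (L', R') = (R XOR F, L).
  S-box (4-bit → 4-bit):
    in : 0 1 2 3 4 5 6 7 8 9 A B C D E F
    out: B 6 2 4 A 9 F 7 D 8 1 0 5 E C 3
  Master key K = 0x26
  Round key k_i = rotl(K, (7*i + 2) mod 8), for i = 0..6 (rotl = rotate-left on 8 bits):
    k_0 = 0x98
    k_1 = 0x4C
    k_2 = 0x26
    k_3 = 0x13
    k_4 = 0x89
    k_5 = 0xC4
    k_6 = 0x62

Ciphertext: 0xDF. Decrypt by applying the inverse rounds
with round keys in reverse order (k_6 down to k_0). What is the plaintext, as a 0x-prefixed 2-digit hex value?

0x6B

s_0 = ciphertext = 0xDF
s_1 = InvRound(s_0, k_6) = 0xCD
s_2 = InvRound(s_1, k_5) = 0x0C
s_3 = InvRound(s_2, k_4) = 0x40
s_4 = InvRound(s_3, k_3) = 0x74
s_5 = InvRound(s_4, k_2) = 0x27
s_6 = InvRound(s_5, k_1) = 0xB2
s_7 = InvRound(s_6, k_0) = 0x6B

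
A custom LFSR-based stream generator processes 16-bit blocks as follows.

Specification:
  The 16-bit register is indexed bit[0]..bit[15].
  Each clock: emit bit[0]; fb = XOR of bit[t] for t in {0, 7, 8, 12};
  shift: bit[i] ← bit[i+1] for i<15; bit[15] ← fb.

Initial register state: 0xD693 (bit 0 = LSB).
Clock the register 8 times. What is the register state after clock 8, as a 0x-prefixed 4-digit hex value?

reg_0 = 0xD693
clock 1: out=1, reg = 0xEB49
clock 2: out=1, reg = 0x75A4
clock 3: out=0, reg = 0xBAD2
clock 4: out=0, reg = 0x5D69
clock 5: out=1, reg = 0xAEB4
clock 6: out=0, reg = 0xD75A
clock 7: out=0, reg = 0x6BAD
clock 8: out=1, reg = 0xB5D6

0xB5D6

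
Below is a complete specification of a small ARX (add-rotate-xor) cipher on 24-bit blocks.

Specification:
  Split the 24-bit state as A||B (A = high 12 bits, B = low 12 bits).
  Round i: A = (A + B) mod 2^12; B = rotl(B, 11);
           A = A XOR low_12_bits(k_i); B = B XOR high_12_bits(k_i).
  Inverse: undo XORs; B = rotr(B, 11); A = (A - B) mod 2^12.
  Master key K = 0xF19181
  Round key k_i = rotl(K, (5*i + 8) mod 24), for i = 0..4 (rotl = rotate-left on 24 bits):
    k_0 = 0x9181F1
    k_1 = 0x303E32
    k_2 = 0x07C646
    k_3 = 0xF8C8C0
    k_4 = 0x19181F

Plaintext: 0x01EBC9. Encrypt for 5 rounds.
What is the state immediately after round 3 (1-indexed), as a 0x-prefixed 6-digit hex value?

0x4DB8C2

s_0 = plaintext = 0x01EBC9
s_1 = Round(s_0, k_0) = 0xA164FC
s_2 = Round(s_1, k_1) = 0x12017D
s_3 = Round(s_2, k_2) = 0x4DB8C2
s_4 = Round(s_3, k_3) = 0x55DBED
s_5 = Round(s_4, k_4) = 0x955C67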